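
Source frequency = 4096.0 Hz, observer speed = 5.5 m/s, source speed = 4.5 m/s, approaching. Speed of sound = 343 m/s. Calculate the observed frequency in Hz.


Given values:
  f_s = 4096.0 Hz, v_o = 5.5 m/s, v_s = 4.5 m/s
  Direction: approaching
Formula: f_o = f_s * (c + v_o) / (c - v_s)
Numerator: c + v_o = 343 + 5.5 = 348.5
Denominator: c - v_s = 343 - 4.5 = 338.5
f_o = 4096.0 * 348.5 / 338.5 = 4217.0

4217.0 Hz


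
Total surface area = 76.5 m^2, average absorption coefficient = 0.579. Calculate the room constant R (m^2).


Given values:
  S = 76.5 m^2, alpha = 0.579
Formula: R = S * alpha / (1 - alpha)
Numerator: 76.5 * 0.579 = 44.2935
Denominator: 1 - 0.579 = 0.421
R = 44.2935 / 0.421 = 105.21

105.21 m^2


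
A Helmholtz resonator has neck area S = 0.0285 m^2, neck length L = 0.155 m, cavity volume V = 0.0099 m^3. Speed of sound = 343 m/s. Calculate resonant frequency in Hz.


Given values:
  S = 0.0285 m^2, L = 0.155 m, V = 0.0099 m^3, c = 343 m/s
Formula: f = (c / (2*pi)) * sqrt(S / (V * L))
Compute V * L = 0.0099 * 0.155 = 0.0015345
Compute S / (V * L) = 0.0285 / 0.0015345 = 18.5728
Compute sqrt(18.5728) = 4.309617
Compute c / (2*pi) = 343 / 6.283185 = 54.590148
f = 54.590148 * 4.309617 = 235.26

235.26 Hz


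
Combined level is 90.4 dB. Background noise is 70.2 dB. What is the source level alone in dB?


Given values:
  L_total = 90.4 dB, L_bg = 70.2 dB
Formula: L_source = 10 * log10(10^(L_total/10) - 10^(L_bg/10))
Convert to linear:
  10^(90.4/10) = 1096478196.1432
  10^(70.2/10) = 10471285.4805
Difference: 1096478196.1432 - 10471285.4805 = 1086006910.6627
L_source = 10 * log10(1086006910.6627) = 90.36

90.36 dB


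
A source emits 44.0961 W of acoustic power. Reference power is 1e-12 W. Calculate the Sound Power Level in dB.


Given values:
  W = 44.0961 W
  W_ref = 1e-12 W
Formula: SWL = 10 * log10(W / W_ref)
Compute ratio: W / W_ref = 44096100000000
Compute log10: log10(44096100000000) = 13.6444
Multiply: SWL = 10 * 13.6444 = 136.44

136.44 dB


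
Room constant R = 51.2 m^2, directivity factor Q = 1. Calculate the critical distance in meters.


Given values:
  R = 51.2 m^2, Q = 1
Formula: d_c = 0.141 * sqrt(Q * R)
Compute Q * R = 1 * 51.2 = 51.2
Compute sqrt(51.2) = 7.1554
d_c = 0.141 * 7.1554 = 1.009

1.009 m


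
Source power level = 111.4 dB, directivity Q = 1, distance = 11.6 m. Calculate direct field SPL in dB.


Given values:
  Lw = 111.4 dB, Q = 1, r = 11.6 m
Formula: SPL = Lw + 10 * log10(Q / (4 * pi * r^2))
Compute 4 * pi * r^2 = 4 * pi * 11.6^2 = 1690.9308
Compute Q / denom = 1 / 1690.9308 = 0.00059139
Compute 10 * log10(0.00059139) = -32.2813
SPL = 111.4 + (-32.2813) = 79.12

79.12 dB


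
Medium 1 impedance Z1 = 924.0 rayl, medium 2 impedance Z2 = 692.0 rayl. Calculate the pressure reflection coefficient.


Given values:
  Z1 = 924.0 rayl, Z2 = 692.0 rayl
Formula: R = (Z2 - Z1) / (Z2 + Z1)
Numerator: Z2 - Z1 = 692.0 - 924.0 = -232.0
Denominator: Z2 + Z1 = 692.0 + 924.0 = 1616.0
R = -232.0 / 1616.0 = -0.1436

-0.1436


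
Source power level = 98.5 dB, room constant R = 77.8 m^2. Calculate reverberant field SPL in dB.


Given values:
  Lw = 98.5 dB, R = 77.8 m^2
Formula: SPL = Lw + 10 * log10(4 / R)
Compute 4 / R = 4 / 77.8 = 0.051414
Compute 10 * log10(0.051414) = -12.8892
SPL = 98.5 + (-12.8892) = 85.61

85.61 dB


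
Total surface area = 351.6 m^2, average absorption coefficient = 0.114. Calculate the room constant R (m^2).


Given values:
  S = 351.6 m^2, alpha = 0.114
Formula: R = S * alpha / (1 - alpha)
Numerator: 351.6 * 0.114 = 40.0824
Denominator: 1 - 0.114 = 0.886
R = 40.0824 / 0.886 = 45.24

45.24 m^2


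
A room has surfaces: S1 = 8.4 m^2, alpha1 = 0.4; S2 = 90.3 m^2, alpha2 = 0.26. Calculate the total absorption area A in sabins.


Given surfaces:
  Surface 1: 8.4 * 0.4 = 3.36
  Surface 2: 90.3 * 0.26 = 23.478
Formula: A = sum(Si * alpha_i)
A = 3.36 + 23.478
A = 26.84

26.84 sabins


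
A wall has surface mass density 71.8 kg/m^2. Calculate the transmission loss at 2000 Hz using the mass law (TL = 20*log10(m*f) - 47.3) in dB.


Given values:
  m = 71.8 kg/m^2, f = 2000 Hz
Formula: TL = 20 * log10(m * f) - 47.3
Compute m * f = 71.8 * 2000 = 143600.0
Compute log10(143600.0) = 5.157154
Compute 20 * 5.157154 = 103.1431
TL = 103.1431 - 47.3 = 55.84

55.84 dB


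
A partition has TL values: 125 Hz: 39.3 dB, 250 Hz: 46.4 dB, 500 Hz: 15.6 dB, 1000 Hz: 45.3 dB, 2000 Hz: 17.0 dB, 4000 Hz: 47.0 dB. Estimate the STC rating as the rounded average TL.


Given TL values at each frequency:
  125 Hz: 39.3 dB
  250 Hz: 46.4 dB
  500 Hz: 15.6 dB
  1000 Hz: 45.3 dB
  2000 Hz: 17.0 dB
  4000 Hz: 47.0 dB
Formula: STC ~ round(average of TL values)
Sum = 39.3 + 46.4 + 15.6 + 45.3 + 17.0 + 47.0 = 210.6
Average = 210.6 / 6 = 35.1
Rounded: 35

35


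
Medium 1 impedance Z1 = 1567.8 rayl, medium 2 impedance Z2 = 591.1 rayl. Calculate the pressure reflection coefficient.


Given values:
  Z1 = 1567.8 rayl, Z2 = 591.1 rayl
Formula: R = (Z2 - Z1) / (Z2 + Z1)
Numerator: Z2 - Z1 = 591.1 - 1567.8 = -976.7
Denominator: Z2 + Z1 = 591.1 + 1567.8 = 2158.9
R = -976.7 / 2158.9 = -0.4524

-0.4524


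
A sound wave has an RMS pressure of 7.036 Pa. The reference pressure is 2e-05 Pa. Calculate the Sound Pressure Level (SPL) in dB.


Given values:
  p = 7.036 Pa
  p_ref = 2e-05 Pa
Formula: SPL = 20 * log10(p / p_ref)
Compute ratio: p / p_ref = 7.036 / 2e-05 = 351800
Compute log10: log10(351800) = 5.546296
Multiply: SPL = 20 * 5.546296 = 110.93

110.93 dB


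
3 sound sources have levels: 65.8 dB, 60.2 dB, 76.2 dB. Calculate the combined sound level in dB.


Formula: L_total = 10 * log10( sum(10^(Li/10)) )
  Source 1: 10^(65.8/10) = 3801893.9632
  Source 2: 10^(60.2/10) = 1047128.5481
  Source 3: 10^(76.2/10) = 41686938.347
Sum of linear values = 46535960.8583
L_total = 10 * log10(46535960.8583) = 76.68

76.68 dB


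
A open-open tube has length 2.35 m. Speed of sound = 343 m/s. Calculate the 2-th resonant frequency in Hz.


Given values:
  Tube type: open-open, L = 2.35 m, c = 343 m/s, n = 2
Formula: f_n = n * c / (2 * L)
Compute 2 * L = 2 * 2.35 = 4.7
f = 2 * 343 / 4.7
f = 145.96

145.96 Hz


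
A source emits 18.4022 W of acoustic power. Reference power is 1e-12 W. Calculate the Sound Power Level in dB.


Given values:
  W = 18.4022 W
  W_ref = 1e-12 W
Formula: SWL = 10 * log10(W / W_ref)
Compute ratio: W / W_ref = 18402200000000
Compute log10: log10(18402200000000) = 13.26487
Multiply: SWL = 10 * 13.26487 = 132.65

132.65 dB


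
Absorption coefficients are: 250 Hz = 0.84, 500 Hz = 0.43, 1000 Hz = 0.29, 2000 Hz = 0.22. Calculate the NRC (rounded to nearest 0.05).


Given values:
  a_250 = 0.84, a_500 = 0.43
  a_1000 = 0.29, a_2000 = 0.22
Formula: NRC = (a250 + a500 + a1000 + a2000) / 4
Sum = 0.84 + 0.43 + 0.29 + 0.22 = 1.78
NRC = 1.78 / 4 = 0.445
Rounded to nearest 0.05: 0.45

0.45


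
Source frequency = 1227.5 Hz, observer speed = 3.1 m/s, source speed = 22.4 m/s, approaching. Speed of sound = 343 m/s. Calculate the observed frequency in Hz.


Given values:
  f_s = 1227.5 Hz, v_o = 3.1 m/s, v_s = 22.4 m/s
  Direction: approaching
Formula: f_o = f_s * (c + v_o) / (c - v_s)
Numerator: c + v_o = 343 + 3.1 = 346.1
Denominator: c - v_s = 343 - 22.4 = 320.6
f_o = 1227.5 * 346.1 / 320.6 = 1325.13

1325.13 Hz


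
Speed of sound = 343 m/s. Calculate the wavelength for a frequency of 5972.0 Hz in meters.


Given values:
  c = 343 m/s, f = 5972.0 Hz
Formula: lambda = c / f
lambda = 343 / 5972.0
lambda = 0.0574

0.0574 m


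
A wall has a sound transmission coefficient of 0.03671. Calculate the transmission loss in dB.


Given values:
  tau = 0.03671
Formula: TL = 10 * log10(1 / tau)
Compute 1 / tau = 1 / 0.03671 = 27.2405
Compute log10(27.2405) = 1.435215
TL = 10 * 1.435215 = 14.35

14.35 dB


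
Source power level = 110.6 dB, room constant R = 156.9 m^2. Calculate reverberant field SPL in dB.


Given values:
  Lw = 110.6 dB, R = 156.9 m^2
Formula: SPL = Lw + 10 * log10(4 / R)
Compute 4 / R = 4 / 156.9 = 0.025494
Compute 10 * log10(0.025494) = -15.9356
SPL = 110.6 + (-15.9356) = 94.66

94.66 dB


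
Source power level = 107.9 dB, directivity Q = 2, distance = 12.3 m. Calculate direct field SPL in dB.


Given values:
  Lw = 107.9 dB, Q = 2, r = 12.3 m
Formula: SPL = Lw + 10 * log10(Q / (4 * pi * r^2))
Compute 4 * pi * r^2 = 4 * pi * 12.3^2 = 1901.1662
Compute Q / denom = 2 / 1901.1662 = 0.00105199
Compute 10 * log10(0.00105199) = -29.7799
SPL = 107.9 + (-29.7799) = 78.12

78.12 dB


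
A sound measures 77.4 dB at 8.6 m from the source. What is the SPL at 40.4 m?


Given values:
  SPL1 = 77.4 dB, r1 = 8.6 m, r2 = 40.4 m
Formula: SPL2 = SPL1 - 20 * log10(r2 / r1)
Compute ratio: r2 / r1 = 40.4 / 8.6 = 4.6977
Compute log10: log10(4.6977) = 0.671885
Compute drop: 20 * 0.671885 = 13.4377
SPL2 = 77.4 - 13.4377 = 63.96

63.96 dB


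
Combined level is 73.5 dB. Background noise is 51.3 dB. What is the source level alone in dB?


Given values:
  L_total = 73.5 dB, L_bg = 51.3 dB
Formula: L_source = 10 * log10(10^(L_total/10) - 10^(L_bg/10))
Convert to linear:
  10^(73.5/10) = 22387211.3857
  10^(51.3/10) = 134896.2883
Difference: 22387211.3857 - 134896.2883 = 22252315.0974
L_source = 10 * log10(22252315.0974) = 73.47

73.47 dB


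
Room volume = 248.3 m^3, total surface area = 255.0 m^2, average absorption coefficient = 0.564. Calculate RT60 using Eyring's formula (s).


Given values:
  V = 248.3 m^3, S = 255.0 m^2, alpha = 0.564
Formula: RT60 = 0.161 * V / (-S * ln(1 - alpha))
Compute ln(1 - 0.564) = ln(0.436) = -0.830113
Denominator: -255.0 * -0.830113 = 211.6788
Numerator: 0.161 * 248.3 = 39.9763
RT60 = 39.9763 / 211.6788 = 0.189

0.189 s


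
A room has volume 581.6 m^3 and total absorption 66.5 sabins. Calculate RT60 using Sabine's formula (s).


Given values:
  V = 581.6 m^3
  A = 66.5 sabins
Formula: RT60 = 0.161 * V / A
Numerator: 0.161 * 581.6 = 93.6376
RT60 = 93.6376 / 66.5 = 1.408

1.408 s


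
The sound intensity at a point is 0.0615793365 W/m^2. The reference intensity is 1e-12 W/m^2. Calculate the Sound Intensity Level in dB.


Given values:
  I = 0.0615793365 W/m^2
  I_ref = 1e-12 W/m^2
Formula: SIL = 10 * log10(I / I_ref)
Compute ratio: I / I_ref = 61579336500
Compute log10: log10(61579336500) = 10.789435
Multiply: SIL = 10 * 10.789435 = 107.89

107.89 dB


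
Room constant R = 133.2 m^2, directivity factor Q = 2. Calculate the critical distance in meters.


Given values:
  R = 133.2 m^2, Q = 2
Formula: d_c = 0.141 * sqrt(Q * R)
Compute Q * R = 2 * 133.2 = 266.4
Compute sqrt(266.4) = 16.3218
d_c = 0.141 * 16.3218 = 2.301

2.301 m


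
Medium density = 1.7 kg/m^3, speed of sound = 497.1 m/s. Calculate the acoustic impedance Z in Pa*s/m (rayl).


Given values:
  rho = 1.7 kg/m^3
  c = 497.1 m/s
Formula: Z = rho * c
Z = 1.7 * 497.1
Z = 845.07

845.07 rayl


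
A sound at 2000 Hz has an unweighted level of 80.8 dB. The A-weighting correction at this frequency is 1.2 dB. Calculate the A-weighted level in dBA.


Given values:
  SPL = 80.8 dB
  A-weighting at 2000 Hz = 1.2 dB
Formula: L_A = SPL + A_weight
L_A = 80.8 + (1.2)
L_A = 82.0

82.0 dBA


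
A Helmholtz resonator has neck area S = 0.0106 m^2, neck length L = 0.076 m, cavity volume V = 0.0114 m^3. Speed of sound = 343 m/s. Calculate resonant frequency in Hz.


Given values:
  S = 0.0106 m^2, L = 0.076 m, V = 0.0114 m^3, c = 343 m/s
Formula: f = (c / (2*pi)) * sqrt(S / (V * L))
Compute V * L = 0.0114 * 0.076 = 0.0008664
Compute S / (V * L) = 0.0106 / 0.0008664 = 12.2345
Compute sqrt(12.2345) = 3.497785
Compute c / (2*pi) = 343 / 6.283185 = 54.590148
f = 54.590148 * 3.497785 = 190.94

190.94 Hz


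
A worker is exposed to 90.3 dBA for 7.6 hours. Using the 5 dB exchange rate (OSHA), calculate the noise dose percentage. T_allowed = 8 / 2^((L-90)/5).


Given values:
  L = 90.3 dBA, T = 7.6 hours
Formula: T_allowed = 8 / 2^((L - 90) / 5)
Compute exponent: (90.3 - 90) / 5 = 0.06
Compute 2^(0.06) = 1.042466
T_allowed = 8 / 1.042466 = 7.674111 hours
Dose = (T / T_allowed) * 100
Dose = (7.6 / 7.674111) * 100 = 99.03

99.03 %


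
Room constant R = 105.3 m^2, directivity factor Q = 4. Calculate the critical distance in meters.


Given values:
  R = 105.3 m^2, Q = 4
Formula: d_c = 0.141 * sqrt(Q * R)
Compute Q * R = 4 * 105.3 = 421.2
Compute sqrt(421.2) = 20.5232
d_c = 0.141 * 20.5232 = 2.894

2.894 m


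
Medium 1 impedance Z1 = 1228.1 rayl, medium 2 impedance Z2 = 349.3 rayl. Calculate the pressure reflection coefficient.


Given values:
  Z1 = 1228.1 rayl, Z2 = 349.3 rayl
Formula: R = (Z2 - Z1) / (Z2 + Z1)
Numerator: Z2 - Z1 = 349.3 - 1228.1 = -878.8
Denominator: Z2 + Z1 = 349.3 + 1228.1 = 1577.4
R = -878.8 / 1577.4 = -0.5571

-0.5571


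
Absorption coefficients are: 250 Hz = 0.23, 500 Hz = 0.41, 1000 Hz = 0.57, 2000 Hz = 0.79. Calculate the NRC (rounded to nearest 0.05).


Given values:
  a_250 = 0.23, a_500 = 0.41
  a_1000 = 0.57, a_2000 = 0.79
Formula: NRC = (a250 + a500 + a1000 + a2000) / 4
Sum = 0.23 + 0.41 + 0.57 + 0.79 = 2.0
NRC = 2.0 / 4 = 0.5
Rounded to nearest 0.05: 0.5

0.5


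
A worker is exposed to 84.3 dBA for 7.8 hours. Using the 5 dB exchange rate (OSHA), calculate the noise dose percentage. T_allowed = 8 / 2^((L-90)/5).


Given values:
  L = 84.3 dBA, T = 7.8 hours
Formula: T_allowed = 8 / 2^((L - 90) / 5)
Compute exponent: (84.3 - 90) / 5 = -1.14
Compute 2^(-1.14) = 0.45376
T_allowed = 8 / 0.45376 = 17.630465 hours
Dose = (T / T_allowed) * 100
Dose = (7.8 / 17.630465) * 100 = 44.24

44.24 %


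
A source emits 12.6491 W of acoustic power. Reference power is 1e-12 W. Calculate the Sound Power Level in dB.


Given values:
  W = 12.6491 W
  W_ref = 1e-12 W
Formula: SWL = 10 * log10(W / W_ref)
Compute ratio: W / W_ref = 12649100000000
Compute log10: log10(12649100000000) = 13.10206
Multiply: SWL = 10 * 13.10206 = 131.02

131.02 dB


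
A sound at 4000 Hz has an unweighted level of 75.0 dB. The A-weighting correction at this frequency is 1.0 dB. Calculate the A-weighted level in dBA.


Given values:
  SPL = 75.0 dB
  A-weighting at 4000 Hz = 1.0 dB
Formula: L_A = SPL + A_weight
L_A = 75.0 + (1.0)
L_A = 76.0

76.0 dBA


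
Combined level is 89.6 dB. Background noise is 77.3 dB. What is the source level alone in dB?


Given values:
  L_total = 89.6 dB, L_bg = 77.3 dB
Formula: L_source = 10 * log10(10^(L_total/10) - 10^(L_bg/10))
Convert to linear:
  10^(89.6/10) = 912010839.3559
  10^(77.3/10) = 53703179.637
Difference: 912010839.3559 - 53703179.637 = 858307659.7189
L_source = 10 * log10(858307659.7189) = 89.34

89.34 dB


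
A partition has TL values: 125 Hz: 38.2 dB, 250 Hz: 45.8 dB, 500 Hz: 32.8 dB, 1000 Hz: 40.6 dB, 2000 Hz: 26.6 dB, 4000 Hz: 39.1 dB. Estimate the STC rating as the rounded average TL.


Given TL values at each frequency:
  125 Hz: 38.2 dB
  250 Hz: 45.8 dB
  500 Hz: 32.8 dB
  1000 Hz: 40.6 dB
  2000 Hz: 26.6 dB
  4000 Hz: 39.1 dB
Formula: STC ~ round(average of TL values)
Sum = 38.2 + 45.8 + 32.8 + 40.6 + 26.6 + 39.1 = 223.1
Average = 223.1 / 6 = 37.18
Rounded: 37

37


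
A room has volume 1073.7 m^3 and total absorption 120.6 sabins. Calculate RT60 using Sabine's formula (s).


Given values:
  V = 1073.7 m^3
  A = 120.6 sabins
Formula: RT60 = 0.161 * V / A
Numerator: 0.161 * 1073.7 = 172.8657
RT60 = 172.8657 / 120.6 = 1.433

1.433 s


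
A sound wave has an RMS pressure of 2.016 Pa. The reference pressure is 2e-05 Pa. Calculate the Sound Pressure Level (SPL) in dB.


Given values:
  p = 2.016 Pa
  p_ref = 2e-05 Pa
Formula: SPL = 20 * log10(p / p_ref)
Compute ratio: p / p_ref = 2.016 / 2e-05 = 100800
Compute log10: log10(100800) = 5.003461
Multiply: SPL = 20 * 5.003461 = 100.07

100.07 dB


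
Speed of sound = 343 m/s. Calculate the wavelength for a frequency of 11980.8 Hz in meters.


Given values:
  c = 343 m/s, f = 11980.8 Hz
Formula: lambda = c / f
lambda = 343 / 11980.8
lambda = 0.0286

0.0286 m


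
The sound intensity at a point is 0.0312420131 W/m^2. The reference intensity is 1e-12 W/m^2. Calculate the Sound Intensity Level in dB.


Given values:
  I = 0.0312420131 W/m^2
  I_ref = 1e-12 W/m^2
Formula: SIL = 10 * log10(I / I_ref)
Compute ratio: I / I_ref = 31242013100
Compute log10: log10(31242013100) = 10.494739
Multiply: SIL = 10 * 10.494739 = 104.95

104.95 dB


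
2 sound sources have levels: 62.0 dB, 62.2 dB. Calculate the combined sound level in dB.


Formula: L_total = 10 * log10( sum(10^(Li/10)) )
  Source 1: 10^(62.0/10) = 1584893.1925
  Source 2: 10^(62.2/10) = 1659586.9074
Sum of linear values = 3244480.0999
L_total = 10 * log10(3244480.0999) = 65.11

65.11 dB


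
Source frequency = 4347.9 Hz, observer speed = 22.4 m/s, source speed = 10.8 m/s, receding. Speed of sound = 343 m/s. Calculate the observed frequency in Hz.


Given values:
  f_s = 4347.9 Hz, v_o = 22.4 m/s, v_s = 10.8 m/s
  Direction: receding
Formula: f_o = f_s * (c - v_o) / (c + v_s)
Numerator: c - v_o = 343 - 22.4 = 320.6
Denominator: c + v_s = 343 + 10.8 = 353.8
f_o = 4347.9 * 320.6 / 353.8 = 3939.9

3939.9 Hz


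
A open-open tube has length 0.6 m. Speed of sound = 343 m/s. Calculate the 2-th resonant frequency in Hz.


Given values:
  Tube type: open-open, L = 0.6 m, c = 343 m/s, n = 2
Formula: f_n = n * c / (2 * L)
Compute 2 * L = 2 * 0.6 = 1.2
f = 2 * 343 / 1.2
f = 571.67

571.67 Hz


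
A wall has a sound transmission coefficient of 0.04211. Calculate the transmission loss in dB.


Given values:
  tau = 0.04211
Formula: TL = 10 * log10(1 / tau)
Compute 1 / tau = 1 / 0.04211 = 23.7473
Compute log10(23.7473) = 1.375614
TL = 10 * 1.375614 = 13.76

13.76 dB


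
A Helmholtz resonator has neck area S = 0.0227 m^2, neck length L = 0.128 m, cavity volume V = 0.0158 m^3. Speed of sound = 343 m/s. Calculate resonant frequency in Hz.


Given values:
  S = 0.0227 m^2, L = 0.128 m, V = 0.0158 m^3, c = 343 m/s
Formula: f = (c / (2*pi)) * sqrt(S / (V * L))
Compute V * L = 0.0158 * 0.128 = 0.0020224
Compute S / (V * L) = 0.0227 / 0.0020224 = 11.2243
Compute sqrt(11.2243) = 3.350269
Compute c / (2*pi) = 343 / 6.283185 = 54.590148
f = 54.590148 * 3.350269 = 182.89

182.89 Hz


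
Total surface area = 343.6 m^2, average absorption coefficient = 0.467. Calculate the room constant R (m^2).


Given values:
  S = 343.6 m^2, alpha = 0.467
Formula: R = S * alpha / (1 - alpha)
Numerator: 343.6 * 0.467 = 160.4612
Denominator: 1 - 0.467 = 0.533
R = 160.4612 / 0.533 = 301.05

301.05 m^2


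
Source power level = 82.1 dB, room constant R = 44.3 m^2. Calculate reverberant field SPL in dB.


Given values:
  Lw = 82.1 dB, R = 44.3 m^2
Formula: SPL = Lw + 10 * log10(4 / R)
Compute 4 / R = 4 / 44.3 = 0.090293
Compute 10 * log10(0.090293) = -10.4435
SPL = 82.1 + (-10.4435) = 71.66

71.66 dB


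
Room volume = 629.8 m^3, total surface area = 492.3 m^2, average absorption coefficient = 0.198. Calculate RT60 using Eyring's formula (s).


Given values:
  V = 629.8 m^3, S = 492.3 m^2, alpha = 0.198
Formula: RT60 = 0.161 * V / (-S * ln(1 - alpha))
Compute ln(1 - 0.198) = ln(0.802) = -0.220647
Denominator: -492.3 * -0.220647 = 108.6245
Numerator: 0.161 * 629.8 = 101.3978
RT60 = 101.3978 / 108.6245 = 0.933

0.933 s


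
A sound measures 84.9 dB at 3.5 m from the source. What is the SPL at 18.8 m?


Given values:
  SPL1 = 84.9 dB, r1 = 3.5 m, r2 = 18.8 m
Formula: SPL2 = SPL1 - 20 * log10(r2 / r1)
Compute ratio: r2 / r1 = 18.8 / 3.5 = 5.3714
Compute log10: log10(5.3714) = 0.730087
Compute drop: 20 * 0.730087 = 14.6017
SPL2 = 84.9 - 14.6017 = 70.3

70.3 dB


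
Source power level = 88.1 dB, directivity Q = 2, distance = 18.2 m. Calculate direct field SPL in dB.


Given values:
  Lw = 88.1 dB, Q = 2, r = 18.2 m
Formula: SPL = Lw + 10 * log10(Q / (4 * pi * r^2))
Compute 4 * pi * r^2 = 4 * pi * 18.2^2 = 4162.4846
Compute Q / denom = 2 / 4162.4846 = 0.00048048
Compute 10 * log10(0.00048048) = -33.1832
SPL = 88.1 + (-33.1832) = 54.92

54.92 dB


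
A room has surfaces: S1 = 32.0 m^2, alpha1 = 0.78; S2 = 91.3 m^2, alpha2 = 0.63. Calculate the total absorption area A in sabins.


Given surfaces:
  Surface 1: 32.0 * 0.78 = 24.96
  Surface 2: 91.3 * 0.63 = 57.519
Formula: A = sum(Si * alpha_i)
A = 24.96 + 57.519
A = 82.48

82.48 sabins


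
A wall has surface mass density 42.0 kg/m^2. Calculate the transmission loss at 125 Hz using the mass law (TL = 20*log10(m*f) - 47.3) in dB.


Given values:
  m = 42.0 kg/m^2, f = 125 Hz
Formula: TL = 20 * log10(m * f) - 47.3
Compute m * f = 42.0 * 125 = 5250.0
Compute log10(5250.0) = 3.720159
Compute 20 * 3.720159 = 74.4032
TL = 74.4032 - 47.3 = 27.1

27.1 dB


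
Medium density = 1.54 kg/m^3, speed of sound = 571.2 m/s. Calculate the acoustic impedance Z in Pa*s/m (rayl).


Given values:
  rho = 1.54 kg/m^3
  c = 571.2 m/s
Formula: Z = rho * c
Z = 1.54 * 571.2
Z = 879.65

879.65 rayl


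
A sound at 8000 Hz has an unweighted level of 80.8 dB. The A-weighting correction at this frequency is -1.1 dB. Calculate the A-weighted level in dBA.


Given values:
  SPL = 80.8 dB
  A-weighting at 8000 Hz = -1.1 dB
Formula: L_A = SPL + A_weight
L_A = 80.8 + (-1.1)
L_A = 79.7

79.7 dBA


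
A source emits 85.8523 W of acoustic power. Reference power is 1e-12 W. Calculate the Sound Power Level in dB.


Given values:
  W = 85.8523 W
  W_ref = 1e-12 W
Formula: SWL = 10 * log10(W / W_ref)
Compute ratio: W / W_ref = 85852300000000
Compute log10: log10(85852300000000) = 13.933752
Multiply: SWL = 10 * 13.933752 = 139.34

139.34 dB


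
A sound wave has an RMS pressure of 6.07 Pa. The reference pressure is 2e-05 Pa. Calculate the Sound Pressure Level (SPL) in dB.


Given values:
  p = 6.07 Pa
  p_ref = 2e-05 Pa
Formula: SPL = 20 * log10(p / p_ref)
Compute ratio: p / p_ref = 6.07 / 2e-05 = 303500
Compute log10: log10(303500) = 5.482159
Multiply: SPL = 20 * 5.482159 = 109.64

109.64 dB


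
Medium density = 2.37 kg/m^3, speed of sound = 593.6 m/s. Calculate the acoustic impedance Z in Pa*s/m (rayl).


Given values:
  rho = 2.37 kg/m^3
  c = 593.6 m/s
Formula: Z = rho * c
Z = 2.37 * 593.6
Z = 1406.83

1406.83 rayl


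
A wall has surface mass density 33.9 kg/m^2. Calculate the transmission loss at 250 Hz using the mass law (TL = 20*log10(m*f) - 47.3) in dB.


Given values:
  m = 33.9 kg/m^2, f = 250 Hz
Formula: TL = 20 * log10(m * f) - 47.3
Compute m * f = 33.9 * 250 = 8475.0
Compute log10(8475.0) = 3.92814
Compute 20 * 3.92814 = 78.5628
TL = 78.5628 - 47.3 = 31.26

31.26 dB


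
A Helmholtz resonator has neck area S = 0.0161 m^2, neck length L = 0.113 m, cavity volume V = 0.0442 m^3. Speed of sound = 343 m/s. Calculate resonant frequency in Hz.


Given values:
  S = 0.0161 m^2, L = 0.113 m, V = 0.0442 m^3, c = 343 m/s
Formula: f = (c / (2*pi)) * sqrt(S / (V * L))
Compute V * L = 0.0442 * 0.113 = 0.0049946
Compute S / (V * L) = 0.0161 / 0.0049946 = 3.2235
Compute sqrt(3.2235) = 1.795411
Compute c / (2*pi) = 343 / 6.283185 = 54.590148
f = 54.590148 * 1.795411 = 98.01

98.01 Hz


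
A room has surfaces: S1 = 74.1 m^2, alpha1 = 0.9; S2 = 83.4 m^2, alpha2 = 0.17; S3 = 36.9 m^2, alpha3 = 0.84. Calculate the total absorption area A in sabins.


Given surfaces:
  Surface 1: 74.1 * 0.9 = 66.69
  Surface 2: 83.4 * 0.17 = 14.178
  Surface 3: 36.9 * 0.84 = 30.996
Formula: A = sum(Si * alpha_i)
A = 66.69 + 14.178 + 30.996
A = 111.86

111.86 sabins


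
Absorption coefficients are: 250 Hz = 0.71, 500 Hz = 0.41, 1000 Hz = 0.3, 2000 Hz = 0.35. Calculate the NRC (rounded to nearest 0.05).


Given values:
  a_250 = 0.71, a_500 = 0.41
  a_1000 = 0.3, a_2000 = 0.35
Formula: NRC = (a250 + a500 + a1000 + a2000) / 4
Sum = 0.71 + 0.41 + 0.3 + 0.35 = 1.77
NRC = 1.77 / 4 = 0.4425
Rounded to nearest 0.05: 0.45

0.45


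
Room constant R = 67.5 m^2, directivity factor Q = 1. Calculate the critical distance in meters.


Given values:
  R = 67.5 m^2, Q = 1
Formula: d_c = 0.141 * sqrt(Q * R)
Compute Q * R = 1 * 67.5 = 67.5
Compute sqrt(67.5) = 8.2158
d_c = 0.141 * 8.2158 = 1.158

1.158 m


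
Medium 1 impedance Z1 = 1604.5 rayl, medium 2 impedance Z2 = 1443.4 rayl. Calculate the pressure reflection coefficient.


Given values:
  Z1 = 1604.5 rayl, Z2 = 1443.4 rayl
Formula: R = (Z2 - Z1) / (Z2 + Z1)
Numerator: Z2 - Z1 = 1443.4 - 1604.5 = -161.1
Denominator: Z2 + Z1 = 1443.4 + 1604.5 = 3047.9
R = -161.1 / 3047.9 = -0.0529

-0.0529


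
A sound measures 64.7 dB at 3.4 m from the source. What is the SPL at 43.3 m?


Given values:
  SPL1 = 64.7 dB, r1 = 3.4 m, r2 = 43.3 m
Formula: SPL2 = SPL1 - 20 * log10(r2 / r1)
Compute ratio: r2 / r1 = 43.3 / 3.4 = 12.7353
Compute log10: log10(12.7353) = 1.105009
Compute drop: 20 * 1.105009 = 22.1002
SPL2 = 64.7 - 22.1002 = 42.6

42.6 dB


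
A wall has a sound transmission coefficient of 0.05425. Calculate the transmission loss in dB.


Given values:
  tau = 0.05425
Formula: TL = 10 * log10(1 / tau)
Compute 1 / tau = 1 / 0.05425 = 18.4332
Compute log10(18.4332) = 1.265601
TL = 10 * 1.265601 = 12.66

12.66 dB


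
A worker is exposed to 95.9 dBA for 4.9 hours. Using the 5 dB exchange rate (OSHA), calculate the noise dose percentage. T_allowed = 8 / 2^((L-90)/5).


Given values:
  L = 95.9 dBA, T = 4.9 hours
Formula: T_allowed = 8 / 2^((L - 90) / 5)
Compute exponent: (95.9 - 90) / 5 = 1.18
Compute 2^(1.18) = 2.265768
T_allowed = 8 / 2.265768 = 3.530812 hours
Dose = (T / T_allowed) * 100
Dose = (4.9 / 3.530812) * 100 = 138.78

138.78 %


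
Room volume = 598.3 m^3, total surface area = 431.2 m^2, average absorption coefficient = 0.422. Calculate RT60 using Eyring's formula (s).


Given values:
  V = 598.3 m^3, S = 431.2 m^2, alpha = 0.422
Formula: RT60 = 0.161 * V / (-S * ln(1 - alpha))
Compute ln(1 - 0.422) = ln(0.578) = -0.548181
Denominator: -431.2 * -0.548181 = 236.3756
Numerator: 0.161 * 598.3 = 96.3263
RT60 = 96.3263 / 236.3756 = 0.408

0.408 s


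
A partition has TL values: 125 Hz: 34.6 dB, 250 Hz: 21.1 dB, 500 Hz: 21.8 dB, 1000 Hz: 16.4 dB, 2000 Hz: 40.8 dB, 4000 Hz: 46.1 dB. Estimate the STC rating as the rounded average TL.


Given TL values at each frequency:
  125 Hz: 34.6 dB
  250 Hz: 21.1 dB
  500 Hz: 21.8 dB
  1000 Hz: 16.4 dB
  2000 Hz: 40.8 dB
  4000 Hz: 46.1 dB
Formula: STC ~ round(average of TL values)
Sum = 34.6 + 21.1 + 21.8 + 16.4 + 40.8 + 46.1 = 180.8
Average = 180.8 / 6 = 30.13
Rounded: 30

30


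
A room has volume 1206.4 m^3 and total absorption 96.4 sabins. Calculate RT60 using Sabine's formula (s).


Given values:
  V = 1206.4 m^3
  A = 96.4 sabins
Formula: RT60 = 0.161 * V / A
Numerator: 0.161 * 1206.4 = 194.2304
RT60 = 194.2304 / 96.4 = 2.015

2.015 s


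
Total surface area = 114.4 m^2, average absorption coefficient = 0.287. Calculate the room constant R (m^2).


Given values:
  S = 114.4 m^2, alpha = 0.287
Formula: R = S * alpha / (1 - alpha)
Numerator: 114.4 * 0.287 = 32.8328
Denominator: 1 - 0.287 = 0.713
R = 32.8328 / 0.713 = 46.05

46.05 m^2


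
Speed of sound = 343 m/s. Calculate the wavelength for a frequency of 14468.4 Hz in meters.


Given values:
  c = 343 m/s, f = 14468.4 Hz
Formula: lambda = c / f
lambda = 343 / 14468.4
lambda = 0.0237

0.0237 m


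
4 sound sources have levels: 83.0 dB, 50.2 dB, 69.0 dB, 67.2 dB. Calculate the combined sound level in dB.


Formula: L_total = 10 * log10( sum(10^(Li/10)) )
  Source 1: 10^(83.0/10) = 199526231.4969
  Source 2: 10^(50.2/10) = 104712.8548
  Source 3: 10^(69.0/10) = 7943282.3472
  Source 4: 10^(67.2/10) = 5248074.6025
Sum of linear values = 212822301.3014
L_total = 10 * log10(212822301.3014) = 83.28

83.28 dB


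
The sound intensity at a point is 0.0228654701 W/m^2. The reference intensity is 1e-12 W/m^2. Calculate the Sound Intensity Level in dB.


Given values:
  I = 0.0228654701 W/m^2
  I_ref = 1e-12 W/m^2
Formula: SIL = 10 * log10(I / I_ref)
Compute ratio: I / I_ref = 22865470100
Compute log10: log10(22865470100) = 10.35918
Multiply: SIL = 10 * 10.35918 = 103.59

103.59 dB


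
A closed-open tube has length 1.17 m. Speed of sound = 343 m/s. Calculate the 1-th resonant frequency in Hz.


Given values:
  Tube type: closed-open, L = 1.17 m, c = 343 m/s, n = 1
Formula: f_n = (2n - 1) * c / (4 * L)
Compute 2n - 1 = 2*1 - 1 = 1
Compute 4 * L = 4 * 1.17 = 4.68
f = 1 * 343 / 4.68
f = 73.29

73.29 Hz


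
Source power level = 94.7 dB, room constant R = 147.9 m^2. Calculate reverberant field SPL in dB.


Given values:
  Lw = 94.7 dB, R = 147.9 m^2
Formula: SPL = Lw + 10 * log10(4 / R)
Compute 4 / R = 4 / 147.9 = 0.027045
Compute 10 * log10(0.027045) = -15.6791
SPL = 94.7 + (-15.6791) = 79.02

79.02 dB


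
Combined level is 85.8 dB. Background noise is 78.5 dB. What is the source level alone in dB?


Given values:
  L_total = 85.8 dB, L_bg = 78.5 dB
Formula: L_source = 10 * log10(10^(L_total/10) - 10^(L_bg/10))
Convert to linear:
  10^(85.8/10) = 380189396.3206
  10^(78.5/10) = 70794578.4384
Difference: 380189396.3206 - 70794578.4384 = 309394817.8822
L_source = 10 * log10(309394817.8822) = 84.91

84.91 dB


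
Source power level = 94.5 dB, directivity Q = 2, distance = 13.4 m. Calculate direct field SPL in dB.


Given values:
  Lw = 94.5 dB, Q = 2, r = 13.4 m
Formula: SPL = Lw + 10 * log10(Q / (4 * pi * r^2))
Compute 4 * pi * r^2 = 4 * pi * 13.4^2 = 2256.4175
Compute Q / denom = 2 / 2256.4175 = 0.00088636
Compute 10 * log10(0.00088636) = -30.5239
SPL = 94.5 + (-30.5239) = 63.98

63.98 dB


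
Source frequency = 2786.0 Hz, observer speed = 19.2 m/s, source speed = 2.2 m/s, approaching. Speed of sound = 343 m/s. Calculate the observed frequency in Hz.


Given values:
  f_s = 2786.0 Hz, v_o = 19.2 m/s, v_s = 2.2 m/s
  Direction: approaching
Formula: f_o = f_s * (c + v_o) / (c - v_s)
Numerator: c + v_o = 343 + 19.2 = 362.2
Denominator: c - v_s = 343 - 2.2 = 340.8
f_o = 2786.0 * 362.2 / 340.8 = 2960.94

2960.94 Hz


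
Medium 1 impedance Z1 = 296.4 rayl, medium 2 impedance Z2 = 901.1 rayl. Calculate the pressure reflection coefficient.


Given values:
  Z1 = 296.4 rayl, Z2 = 901.1 rayl
Formula: R = (Z2 - Z1) / (Z2 + Z1)
Numerator: Z2 - Z1 = 901.1 - 296.4 = 604.7
Denominator: Z2 + Z1 = 901.1 + 296.4 = 1197.5
R = 604.7 / 1197.5 = 0.505

0.505


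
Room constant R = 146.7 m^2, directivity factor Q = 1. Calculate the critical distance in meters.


Given values:
  R = 146.7 m^2, Q = 1
Formula: d_c = 0.141 * sqrt(Q * R)
Compute Q * R = 1 * 146.7 = 146.7
Compute sqrt(146.7) = 12.112
d_c = 0.141 * 12.112 = 1.708

1.708 m


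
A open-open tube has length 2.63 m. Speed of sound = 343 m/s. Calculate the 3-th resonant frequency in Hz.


Given values:
  Tube type: open-open, L = 2.63 m, c = 343 m/s, n = 3
Formula: f_n = n * c / (2 * L)
Compute 2 * L = 2 * 2.63 = 5.26
f = 3 * 343 / 5.26
f = 195.63

195.63 Hz


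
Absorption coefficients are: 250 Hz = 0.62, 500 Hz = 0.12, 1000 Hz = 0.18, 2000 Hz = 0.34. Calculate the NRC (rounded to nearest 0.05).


Given values:
  a_250 = 0.62, a_500 = 0.12
  a_1000 = 0.18, a_2000 = 0.34
Formula: NRC = (a250 + a500 + a1000 + a2000) / 4
Sum = 0.62 + 0.12 + 0.18 + 0.34 = 1.26
NRC = 1.26 / 4 = 0.315
Rounded to nearest 0.05: 0.3

0.3


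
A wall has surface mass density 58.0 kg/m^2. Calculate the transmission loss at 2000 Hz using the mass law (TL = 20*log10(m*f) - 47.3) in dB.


Given values:
  m = 58.0 kg/m^2, f = 2000 Hz
Formula: TL = 20 * log10(m * f) - 47.3
Compute m * f = 58.0 * 2000 = 116000.0
Compute log10(116000.0) = 5.064458
Compute 20 * 5.064458 = 101.2892
TL = 101.2892 - 47.3 = 53.99

53.99 dB


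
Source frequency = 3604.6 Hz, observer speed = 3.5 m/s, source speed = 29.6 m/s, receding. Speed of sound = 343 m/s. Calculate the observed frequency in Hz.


Given values:
  f_s = 3604.6 Hz, v_o = 3.5 m/s, v_s = 29.6 m/s
  Direction: receding
Formula: f_o = f_s * (c - v_o) / (c + v_s)
Numerator: c - v_o = 343 - 3.5 = 339.5
Denominator: c + v_s = 343 + 29.6 = 372.6
f_o = 3604.6 * 339.5 / 372.6 = 3284.38

3284.38 Hz


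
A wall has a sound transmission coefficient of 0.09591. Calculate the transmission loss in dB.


Given values:
  tau = 0.09591
Formula: TL = 10 * log10(1 / tau)
Compute 1 / tau = 1 / 0.09591 = 10.4264
Compute log10(10.4264) = 1.018134
TL = 10 * 1.018134 = 10.18

10.18 dB


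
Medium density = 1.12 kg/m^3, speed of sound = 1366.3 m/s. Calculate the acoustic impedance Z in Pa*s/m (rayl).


Given values:
  rho = 1.12 kg/m^3
  c = 1366.3 m/s
Formula: Z = rho * c
Z = 1.12 * 1366.3
Z = 1530.26

1530.26 rayl


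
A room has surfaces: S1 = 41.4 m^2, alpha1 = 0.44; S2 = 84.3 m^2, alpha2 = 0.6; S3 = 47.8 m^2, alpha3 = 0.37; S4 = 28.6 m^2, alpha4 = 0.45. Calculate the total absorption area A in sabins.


Given surfaces:
  Surface 1: 41.4 * 0.44 = 18.216
  Surface 2: 84.3 * 0.6 = 50.58
  Surface 3: 47.8 * 0.37 = 17.686
  Surface 4: 28.6 * 0.45 = 12.87
Formula: A = sum(Si * alpha_i)
A = 18.216 + 50.58 + 17.686 + 12.87
A = 99.35

99.35 sabins


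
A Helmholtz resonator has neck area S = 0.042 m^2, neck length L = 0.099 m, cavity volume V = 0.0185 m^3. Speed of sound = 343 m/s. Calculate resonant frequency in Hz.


Given values:
  S = 0.042 m^2, L = 0.099 m, V = 0.0185 m^3, c = 343 m/s
Formula: f = (c / (2*pi)) * sqrt(S / (V * L))
Compute V * L = 0.0185 * 0.099 = 0.0018315
Compute S / (V * L) = 0.042 / 0.0018315 = 22.932
Compute sqrt(22.932) = 4.788737
Compute c / (2*pi) = 343 / 6.283185 = 54.590148
f = 54.590148 * 4.788737 = 261.42

261.42 Hz


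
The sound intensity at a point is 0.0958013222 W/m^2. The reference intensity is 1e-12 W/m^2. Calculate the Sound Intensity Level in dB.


Given values:
  I = 0.0958013222 W/m^2
  I_ref = 1e-12 W/m^2
Formula: SIL = 10 * log10(I / I_ref)
Compute ratio: I / I_ref = 95801322200
Compute log10: log10(95801322200) = 10.981372
Multiply: SIL = 10 * 10.981372 = 109.81

109.81 dB


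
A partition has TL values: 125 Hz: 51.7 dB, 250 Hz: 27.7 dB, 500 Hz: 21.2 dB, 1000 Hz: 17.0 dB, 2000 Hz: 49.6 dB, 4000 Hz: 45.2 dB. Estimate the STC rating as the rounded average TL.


Given TL values at each frequency:
  125 Hz: 51.7 dB
  250 Hz: 27.7 dB
  500 Hz: 21.2 dB
  1000 Hz: 17.0 dB
  2000 Hz: 49.6 dB
  4000 Hz: 45.2 dB
Formula: STC ~ round(average of TL values)
Sum = 51.7 + 27.7 + 21.2 + 17.0 + 49.6 + 45.2 = 212.4
Average = 212.4 / 6 = 35.4
Rounded: 35

35


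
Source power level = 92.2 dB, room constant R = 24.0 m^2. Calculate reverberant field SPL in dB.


Given values:
  Lw = 92.2 dB, R = 24.0 m^2
Formula: SPL = Lw + 10 * log10(4 / R)
Compute 4 / R = 4 / 24.0 = 0.166667
Compute 10 * log10(0.166667) = -7.7815
SPL = 92.2 + (-7.7815) = 84.42

84.42 dB


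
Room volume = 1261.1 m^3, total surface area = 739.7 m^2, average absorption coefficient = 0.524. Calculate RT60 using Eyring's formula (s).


Given values:
  V = 1261.1 m^3, S = 739.7 m^2, alpha = 0.524
Formula: RT60 = 0.161 * V / (-S * ln(1 - alpha))
Compute ln(1 - 0.524) = ln(0.476) = -0.742337
Denominator: -739.7 * -0.742337 = 549.1067
Numerator: 0.161 * 1261.1 = 203.0371
RT60 = 203.0371 / 549.1067 = 0.37

0.37 s


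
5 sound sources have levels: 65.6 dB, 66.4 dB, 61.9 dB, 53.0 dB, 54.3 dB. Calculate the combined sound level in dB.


Formula: L_total = 10 * log10( sum(10^(Li/10)) )
  Source 1: 10^(65.6/10) = 3630780.5477
  Source 2: 10^(66.4/10) = 4365158.3224
  Source 3: 10^(61.9/10) = 1548816.6189
  Source 4: 10^(53.0/10) = 199526.2315
  Source 5: 10^(54.3/10) = 269153.4804
Sum of linear values = 10013435.2009
L_total = 10 * log10(10013435.2009) = 70.01

70.01 dB


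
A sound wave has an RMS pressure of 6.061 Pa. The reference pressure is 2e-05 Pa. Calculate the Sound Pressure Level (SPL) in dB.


Given values:
  p = 6.061 Pa
  p_ref = 2e-05 Pa
Formula: SPL = 20 * log10(p / p_ref)
Compute ratio: p / p_ref = 6.061 / 2e-05 = 303050
Compute log10: log10(303050) = 5.481514
Multiply: SPL = 20 * 5.481514 = 109.63

109.63 dB


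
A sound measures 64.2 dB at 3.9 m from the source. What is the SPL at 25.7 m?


Given values:
  SPL1 = 64.2 dB, r1 = 3.9 m, r2 = 25.7 m
Formula: SPL2 = SPL1 - 20 * log10(r2 / r1)
Compute ratio: r2 / r1 = 25.7 / 3.9 = 6.5897
Compute log10: log10(6.5897) = 0.818866
Compute drop: 20 * 0.818866 = 16.3773
SPL2 = 64.2 - 16.3773 = 47.82

47.82 dB


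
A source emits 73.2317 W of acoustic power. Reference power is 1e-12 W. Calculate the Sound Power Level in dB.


Given values:
  W = 73.2317 W
  W_ref = 1e-12 W
Formula: SWL = 10 * log10(W / W_ref)
Compute ratio: W / W_ref = 73231700000000
Compute log10: log10(73231700000000) = 13.864699
Multiply: SWL = 10 * 13.864699 = 138.65

138.65 dB


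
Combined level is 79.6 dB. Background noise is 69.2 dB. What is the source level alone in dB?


Given values:
  L_total = 79.6 dB, L_bg = 69.2 dB
Formula: L_source = 10 * log10(10^(L_total/10) - 10^(L_bg/10))
Convert to linear:
  10^(79.6/10) = 91201083.9356
  10^(69.2/10) = 8317637.711
Difference: 91201083.9356 - 8317637.711 = 82883446.2246
L_source = 10 * log10(82883446.2246) = 79.18

79.18 dB


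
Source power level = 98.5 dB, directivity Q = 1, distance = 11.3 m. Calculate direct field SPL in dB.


Given values:
  Lw = 98.5 dB, Q = 1, r = 11.3 m
Formula: SPL = Lw + 10 * log10(Q / (4 * pi * r^2))
Compute 4 * pi * r^2 = 4 * pi * 11.3^2 = 1604.5999
Compute Q / denom = 1 / 1604.5999 = 0.00062321
Compute 10 * log10(0.00062321) = -32.0537
SPL = 98.5 + (-32.0537) = 66.45

66.45 dB


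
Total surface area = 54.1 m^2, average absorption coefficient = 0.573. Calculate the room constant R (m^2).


Given values:
  S = 54.1 m^2, alpha = 0.573
Formula: R = S * alpha / (1 - alpha)
Numerator: 54.1 * 0.573 = 30.9993
Denominator: 1 - 0.573 = 0.427
R = 30.9993 / 0.427 = 72.6

72.6 m^2


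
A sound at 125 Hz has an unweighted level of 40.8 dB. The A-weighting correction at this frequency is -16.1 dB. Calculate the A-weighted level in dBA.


Given values:
  SPL = 40.8 dB
  A-weighting at 125 Hz = -16.1 dB
Formula: L_A = SPL + A_weight
L_A = 40.8 + (-16.1)
L_A = 24.7

24.7 dBA


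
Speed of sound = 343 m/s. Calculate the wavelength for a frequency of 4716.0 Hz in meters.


Given values:
  c = 343 m/s, f = 4716.0 Hz
Formula: lambda = c / f
lambda = 343 / 4716.0
lambda = 0.0727

0.0727 m


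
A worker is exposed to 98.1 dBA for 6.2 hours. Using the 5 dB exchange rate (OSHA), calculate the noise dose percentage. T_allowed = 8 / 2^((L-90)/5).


Given values:
  L = 98.1 dBA, T = 6.2 hours
Formula: T_allowed = 8 / 2^((L - 90) / 5)
Compute exponent: (98.1 - 90) / 5 = 1.62
Compute 2^(1.62) = 3.07375
T_allowed = 8 / 3.07375 = 2.602684 hours
Dose = (T / T_allowed) * 100
Dose = (6.2 / 2.602684) * 100 = 238.22

238.22 %


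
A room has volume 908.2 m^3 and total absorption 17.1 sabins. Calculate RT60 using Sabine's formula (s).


Given values:
  V = 908.2 m^3
  A = 17.1 sabins
Formula: RT60 = 0.161 * V / A
Numerator: 0.161 * 908.2 = 146.2202
RT60 = 146.2202 / 17.1 = 8.551

8.551 s


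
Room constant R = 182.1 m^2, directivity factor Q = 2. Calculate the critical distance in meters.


Given values:
  R = 182.1 m^2, Q = 2
Formula: d_c = 0.141 * sqrt(Q * R)
Compute Q * R = 2 * 182.1 = 364.2
Compute sqrt(364.2) = 19.084
d_c = 0.141 * 19.084 = 2.691

2.691 m


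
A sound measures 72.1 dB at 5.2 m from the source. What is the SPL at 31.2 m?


Given values:
  SPL1 = 72.1 dB, r1 = 5.2 m, r2 = 31.2 m
Formula: SPL2 = SPL1 - 20 * log10(r2 / r1)
Compute ratio: r2 / r1 = 31.2 / 5.2 = 6.0
Compute log10: log10(6.0) = 0.778151
Compute drop: 20 * 0.778151 = 15.563
SPL2 = 72.1 - 15.563 = 56.54

56.54 dB


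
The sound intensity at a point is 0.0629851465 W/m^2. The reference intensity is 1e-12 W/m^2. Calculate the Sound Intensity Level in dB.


Given values:
  I = 0.0629851465 W/m^2
  I_ref = 1e-12 W/m^2
Formula: SIL = 10 * log10(I / I_ref)
Compute ratio: I / I_ref = 62985146500
Compute log10: log10(62985146500) = 10.799238
Multiply: SIL = 10 * 10.799238 = 107.99

107.99 dB


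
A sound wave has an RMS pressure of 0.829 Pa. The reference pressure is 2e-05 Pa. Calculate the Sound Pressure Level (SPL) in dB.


Given values:
  p = 0.829 Pa
  p_ref = 2e-05 Pa
Formula: SPL = 20 * log10(p / p_ref)
Compute ratio: p / p_ref = 0.829 / 2e-05 = 41450
Compute log10: log10(41450) = 4.617525
Multiply: SPL = 20 * 4.617525 = 92.35

92.35 dB
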